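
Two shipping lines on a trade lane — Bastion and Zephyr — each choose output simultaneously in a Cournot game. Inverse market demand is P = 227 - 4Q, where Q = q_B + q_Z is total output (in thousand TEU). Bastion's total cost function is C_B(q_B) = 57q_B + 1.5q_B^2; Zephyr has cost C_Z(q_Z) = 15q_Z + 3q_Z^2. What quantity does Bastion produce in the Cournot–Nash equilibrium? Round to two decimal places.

11.10

Bastion's profit: π_B = (227 - 4Q)q_B - (57q_B + (3/2)q_B²). Setting ∂π_B/∂q_B = 0: 170 - 11q_B - 4(q_Z) = 0.
Zephyr's profit: π_Z = (227 - 4Q)q_Z - (15q_Z + 3q_Z²). Setting ∂π_Z/∂q_Z = 0: 212 - 14q_Z - 4(q_B) = 0.
Best responses: q_B = (170 - 4q_Z)/11, q_Z = (212 - 4q_B)/14.
Solving the pair: q_B = 766/69, q_Z = 826/69.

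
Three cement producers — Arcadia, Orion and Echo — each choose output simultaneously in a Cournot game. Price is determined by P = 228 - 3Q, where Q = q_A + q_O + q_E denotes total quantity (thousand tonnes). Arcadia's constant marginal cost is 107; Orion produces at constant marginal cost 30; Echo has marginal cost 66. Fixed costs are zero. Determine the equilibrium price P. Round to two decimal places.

107.75

Arcadia's profit: π_A = (228 - 3Q)q_A - (107q_A). Setting ∂π_A/∂q_A = 0: 121 - 6q_A - 3(q_O + q_E) = 0.
Orion's first-order condition: 198 - 6q_O - 3(q_A + q_E) = 0.
Echo's profit: π_E = (228 - 3Q)q_E - (66q_E). Setting ∂π_E/∂q_E = 0: 162 - 6q_E - 3(q_A + q_O) = 0.
Adding the 3 conditions: 481 − 6Q − 6Q = 0, i.e. Q = 481/12.
Back-substituting: q_A = (121 − 481/4)/3 = 1/4, q_O = (198 − 481/4)/3 = 311/12, q_E = (162 − 481/4)/3 = 167/12.
Total output Q = 481/12, so price P = 228 - 3·(481/12) = 431/4.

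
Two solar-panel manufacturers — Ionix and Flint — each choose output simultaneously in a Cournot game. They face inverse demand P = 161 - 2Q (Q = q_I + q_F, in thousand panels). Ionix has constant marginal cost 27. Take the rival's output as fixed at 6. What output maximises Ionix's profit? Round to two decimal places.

30.50

With the rival's output fixed at 6, Ionix's profit is π_I = (161 - 2·6 - 2q_I)q_I - (27q_I) = (149 - 2q_I)q_I - (27q_I).
∂π_I/∂q_I = 122 - 4q_I = 0, so q_I = 61/2.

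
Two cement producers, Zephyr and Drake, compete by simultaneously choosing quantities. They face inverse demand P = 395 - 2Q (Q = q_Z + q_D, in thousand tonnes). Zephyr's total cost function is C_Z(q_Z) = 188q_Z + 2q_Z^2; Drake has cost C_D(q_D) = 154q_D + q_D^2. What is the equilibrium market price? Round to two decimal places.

Zephyr's profit: π_Z = (395 - 2Q)q_Z - (188q_Z + 2q_Z²). Setting ∂π_Z/∂q_Z = 0: 207 - 8q_Z - 2(q_D) = 0.
Drake's profit: π_D = (395 - 2Q)q_D - (154q_D + q_D²). Setting ∂π_D/∂q_D = 0: 241 - 6q_D - 2(q_Z) = 0.
So q_Z = (207 - 2q_D)/8 and q_D = (241 - 2q_Z)/6.
Solving the pair: q_Z = 190/11, q_D = 757/22.
Total output Q = 1137/22, so price P = 395 - 2·(1137/22) = 291.6364.

291.64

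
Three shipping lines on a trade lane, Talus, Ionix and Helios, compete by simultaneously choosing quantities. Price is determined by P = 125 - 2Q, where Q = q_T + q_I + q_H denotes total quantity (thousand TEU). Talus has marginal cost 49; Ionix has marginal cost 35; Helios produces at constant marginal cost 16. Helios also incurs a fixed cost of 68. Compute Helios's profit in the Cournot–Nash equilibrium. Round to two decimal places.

742.03

Talus's profit: π_T = (125 - 2Q)q_T - (49q_T). Setting ∂π_T/∂q_T = 0: 76 - 4q_T - 2(q_I + q_H) = 0.
Ionix's first-order condition: 90 - 4q_I - 2(q_T + q_H) = 0.
Helios's profit: π_H = (125 - 2Q)q_H - (16q_H). Setting ∂π_H/∂q_H = 0: 109 - 4q_H - 2(q_T + q_I) = 0.
Adding the 3 first-order conditions: 275 − 8Q = 0, so Q = 275/8.
Back-substituting: q_T = (76 − 275/4)/2 = 29/8, q_I = (90 − 275/4)/2 = 85/8, q_H = (109 − 275/4)/2 = 161/8.
Price P = 125 - 2·(275/8) = 225/4.
Helios's profit: (225/4 - 16)·(161/8) - 68 = 742.0313.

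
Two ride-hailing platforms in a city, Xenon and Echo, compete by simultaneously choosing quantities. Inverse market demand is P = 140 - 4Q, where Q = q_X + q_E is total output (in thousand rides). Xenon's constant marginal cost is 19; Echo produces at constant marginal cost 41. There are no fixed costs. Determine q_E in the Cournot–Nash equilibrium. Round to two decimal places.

6.42

Xenon's profit: π_X = (140 - 4Q)q_X - (19q_X). Setting ∂π_X/∂q_X = 0: 121 - 8q_X - 4(q_E) = 0.
Echo's first-order condition: 99 - 8q_E - 4(q_X) = 0.
Rearranging gives the reaction functions q_X = (121 - 4q_E)/8 and q_E = (99 - 4q_X)/8.
Substituting one into the other gives q_X = 143/12 and q_E = 77/12.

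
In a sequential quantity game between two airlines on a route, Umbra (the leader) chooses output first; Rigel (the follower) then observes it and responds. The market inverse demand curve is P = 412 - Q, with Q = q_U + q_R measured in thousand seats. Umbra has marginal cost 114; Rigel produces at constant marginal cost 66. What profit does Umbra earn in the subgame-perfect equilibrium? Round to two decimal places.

Solve by backward induction. Given q_U, the follower Rigel maximises π_R = (412 - q_U - q_R)q_R - 66q_R.
Setting the follower's marginal profit to zero, 346 - q_U - 2q_R = 0, i.e. q_R = (346 - q_U)/2.
The leader anticipates this reaction. Substituting into P = 412 - Q gives P = 239 - (1/2)q_U, so π_U = (239 - (1/2)q_U)q_U - 114q_U.
Leader FOC: 125 - q_U = 0, so q_U = 125.
Then q_R = (346 - 125)/2 = 221/2.
Price P = 412 - 471/2 = 353/2.
Umbra's profit: (353/2 - 114)·125 = 7812.5000.

7812.50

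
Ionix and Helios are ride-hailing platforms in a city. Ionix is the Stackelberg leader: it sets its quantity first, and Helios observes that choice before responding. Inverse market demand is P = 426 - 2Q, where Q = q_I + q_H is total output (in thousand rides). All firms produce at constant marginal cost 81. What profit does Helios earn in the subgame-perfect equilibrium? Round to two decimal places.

3719.53

The follower Helios best-responds to any q_I: π_H = (426 - 2Q)q_H - 81q_H.
∂π_H/∂q_H = 345 - 2q_I - 4q_H = 0 gives the reaction function q_H = (345 - 2q_I)/4.
Ionix substitutes q_H(q_I) into its own profit: π_I = q_I(426 - 2q_I - (345 - 2q_I)/2) - 81q_I = (507/2 - q_I)q_I - 81q_I.
Leader FOC: 345/2 - 2q_I = 0, so q_I = 345/4.
Then q_H = (345 - 2·(345/4))/4 = 345/8.
Price P = 426 - 2·(1035/8) = 669/4.
Helios's profit: (669/4 - 81)·(345/8) = 3719.5313.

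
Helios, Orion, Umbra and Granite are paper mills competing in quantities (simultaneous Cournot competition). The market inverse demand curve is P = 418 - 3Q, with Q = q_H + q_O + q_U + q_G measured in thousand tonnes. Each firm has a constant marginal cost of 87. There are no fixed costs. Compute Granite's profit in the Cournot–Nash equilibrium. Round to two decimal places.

A representative firm's profit is π_i = q_i(418 - 3Q) - 87q_i.
Setting ∂π_i/∂q_i = 0 with rivals' quantities fixed: 331 - 6q_i - 3·Σ_{j≠i} q_j = 0.
By symmetry each firm produces the same amount; substituting Σ_{j≠i} q_j = 3q_i yields q_i = 331/15.
Price P = 418 - 3·(1324/15) = 766/5.
Granite's profit: (766/5 - 87)·(331/15) = 1460.8133.

1460.81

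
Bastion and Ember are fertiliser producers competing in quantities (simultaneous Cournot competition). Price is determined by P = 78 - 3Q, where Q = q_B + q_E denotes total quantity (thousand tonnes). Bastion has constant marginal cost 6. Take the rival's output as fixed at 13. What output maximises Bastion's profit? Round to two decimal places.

With the rival's output fixed at 13, Bastion's profit is π_B = (78 - 3·13 - 3q_B)q_B - (6q_B) = (39 - 3q_B)q_B - (6q_B).
∂π_B/∂q_B = 33 - 6q_B = 0, so q_B = 11/2.

5.50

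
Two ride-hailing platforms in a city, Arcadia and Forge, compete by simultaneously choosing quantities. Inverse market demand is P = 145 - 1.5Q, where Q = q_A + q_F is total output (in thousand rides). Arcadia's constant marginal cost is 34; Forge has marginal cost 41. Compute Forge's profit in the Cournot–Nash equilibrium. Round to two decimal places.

Arcadia's profit: π_A = (145 - 1.5Q)q_A - (34q_A). Setting ∂π_A/∂q_A = 0: 111 - 3q_A - (3/2)(q_F) = 0.
Forge's profit: π_F = (145 - 1.5Q)q_F - (41q_F). Setting ∂π_F/∂q_F = 0: 104 - 3q_F - (3/2)(q_A) = 0.
Best responses: q_A = (111 - (3/2)q_F)/3, q_F = (104 - (3/2)q_A)/3.
Substituting one into the other gives q_A = 236/9 and q_F = 194/9.
Price P = 145 - (3/2)·(430/9) = 220/3.
Forge's profit: (220/3 - 41)·(194/9) = 696.9630.

696.96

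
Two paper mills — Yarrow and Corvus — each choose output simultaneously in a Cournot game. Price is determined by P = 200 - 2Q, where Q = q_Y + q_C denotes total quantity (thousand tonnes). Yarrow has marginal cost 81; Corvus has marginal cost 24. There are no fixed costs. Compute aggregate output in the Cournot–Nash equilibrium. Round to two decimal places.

49.17

Yarrow's profit: π_Y = (200 - 2Q)q_Y - (81q_Y). Setting ∂π_Y/∂q_Y = 0: 119 - 4q_Y - 2(q_C) = 0.
Corvus's first-order condition: 176 - 4q_C - 2(q_Y) = 0.
Best responses: q_Y = (119 - 2q_C)/4, q_C = (176 - 2q_Y)/4.
Solving the pair: q_Y = 31/3, q_C = 233/6.
Total output Q = 31/3 + 233/6 = 295/6.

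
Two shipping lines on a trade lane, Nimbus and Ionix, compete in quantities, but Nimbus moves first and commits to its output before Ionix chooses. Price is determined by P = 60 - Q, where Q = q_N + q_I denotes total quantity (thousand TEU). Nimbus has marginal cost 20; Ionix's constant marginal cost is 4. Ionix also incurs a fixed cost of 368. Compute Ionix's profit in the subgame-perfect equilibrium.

The follower Ionix best-responds to any q_N: π_I = (60 - Q)q_I - 4q_I.
Setting the follower's marginal profit to zero, 56 - q_N - 2q_I = 0, i.e. q_I = (56 - q_N)/2.
The leader anticipates this reaction. Substituting into P = 60 - Q gives P = 32 - (1/2)q_N, so π_N = (32 - (1/2)q_N)q_N - 20q_N.
Maximising: ∂π_N/∂q_N = 12 - q_N = 0, giving q_N = 12.
Then q_I = (56 - 12)/2 = 22.
Price P = 60 - 34 = 26.
Ionix's profit: (26 - 4)·22 - 368 = 116.

116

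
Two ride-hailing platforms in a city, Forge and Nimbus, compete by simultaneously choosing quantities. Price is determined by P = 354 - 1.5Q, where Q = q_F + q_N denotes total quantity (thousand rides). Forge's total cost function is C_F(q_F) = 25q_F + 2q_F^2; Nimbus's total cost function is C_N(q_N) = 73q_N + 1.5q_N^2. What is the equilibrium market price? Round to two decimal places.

239.81

Forge's profit: π_F = (354 - 1.5Q)q_F - (25q_F + 2q_F²). Setting ∂π_F/∂q_F = 0: 329 - 7q_F - (3/2)(q_N) = 0.
Nimbus's first-order condition: 281 - 6q_N - (3/2)(q_F) = 0.
Best responses: q_F = (329 - (3/2)q_N)/7, q_N = (281 - (3/2)q_F)/6.
Substituting one into the other gives q_F = 39.0566 and q_N = 37.0692.
Total output Q = 76.1258, so price P = 354 - (3/2)·76.1258 = 239.8113.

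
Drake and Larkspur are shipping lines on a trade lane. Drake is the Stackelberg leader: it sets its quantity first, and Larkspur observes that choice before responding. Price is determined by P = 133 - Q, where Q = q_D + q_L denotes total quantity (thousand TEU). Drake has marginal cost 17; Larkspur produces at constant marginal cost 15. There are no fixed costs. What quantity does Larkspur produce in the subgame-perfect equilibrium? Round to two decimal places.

The follower Larkspur best-responds to any q_D: π_L = (133 - Q)q_L - 15q_L.
Setting the follower's marginal profit to zero, 118 - q_D - 2q_L = 0, i.e. q_L = (118 - q_D)/2.
The leader anticipates this reaction. Substituting into P = 133 - Q gives P = 74 - (1/2)q_D, so π_D = (74 - (1/2)q_D)q_D - 17q_D.
Maximising: ∂π_D/∂q_D = 57 - q_D = 0, giving q_D = 57.
Then q_L = (118 - 57)/2 = 61/2.

30.50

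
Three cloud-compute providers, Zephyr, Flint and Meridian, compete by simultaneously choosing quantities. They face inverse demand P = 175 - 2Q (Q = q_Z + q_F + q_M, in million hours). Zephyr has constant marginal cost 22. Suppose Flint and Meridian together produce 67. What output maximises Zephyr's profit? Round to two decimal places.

With rivals' combined output fixed at 67, Zephyr's profit is π_Z = (175 - 2·67 - 2q_Z)q_Z - (22q_Z) = (41 - 2q_Z)q_Z - (22q_Z).
∂π_Z/∂q_Z = 19 - 4q_Z = 0, so q_Z = 19/4.

4.75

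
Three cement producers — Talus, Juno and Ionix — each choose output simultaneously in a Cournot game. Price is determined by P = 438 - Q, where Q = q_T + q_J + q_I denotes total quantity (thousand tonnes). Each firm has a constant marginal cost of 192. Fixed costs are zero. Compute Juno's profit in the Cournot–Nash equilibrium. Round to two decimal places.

3782.25

Each firm earns π_i = (438 - Q)q_i - 192q_i.
First-order condition (treating rivals' output as given): 246 - 2q_i - Σ_{j≠i} q_j = 0.
With identical firms every q_j equals q_i, so Σ_{j≠i} q_j = 2q_i and 246 = 4q_i, giving q_i = 123/2.
Price P = 438 - 369/2 = 507/2.
Juno's profit: (507/2 - 192)·(123/2) = 3782.2500.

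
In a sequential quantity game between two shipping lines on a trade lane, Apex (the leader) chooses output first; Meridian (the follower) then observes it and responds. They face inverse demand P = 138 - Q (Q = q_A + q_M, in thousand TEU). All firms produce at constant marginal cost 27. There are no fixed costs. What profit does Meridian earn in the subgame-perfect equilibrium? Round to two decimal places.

770.06

Solve by backward induction. Given q_A, the follower Meridian maximises π_M = (138 - q_A - q_M)q_M - 27q_M.
Follower FOC: 111 - q_A - 2q_M = 0, so q_M(q_A) = (111 - q_A)/2.
The leader anticipates this reaction. Substituting into P = 138 - Q gives P = 165/2 - (1/2)q_A, so π_A = (165/2 - (1/2)q_A)q_A - 27q_A.
The leader's first-order condition 111/2 - q_A = 0 yields q_A = 111/2.
Then q_M = (111 - 111/2)/2 = 111/4.
Price P = 138 - 333/4 = 219/4.
Meridian's profit: (219/4 - 27)·(111/4) = 770.0625.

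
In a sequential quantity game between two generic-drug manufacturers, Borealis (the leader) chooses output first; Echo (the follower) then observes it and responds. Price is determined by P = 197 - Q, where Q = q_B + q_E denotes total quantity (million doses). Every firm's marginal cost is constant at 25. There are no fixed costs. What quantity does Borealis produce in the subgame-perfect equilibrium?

The follower Echo best-responds to any q_B: π_E = (197 - Q)q_E - 25q_E.
∂π_E/∂q_E = 172 - q_B - 2q_E = 0 gives the reaction function q_E = (172 - q_B)/2.
The leader anticipates this reaction. Substituting into P = 197 - Q gives P = 111 - (1/2)q_B, so π_B = (111 - (1/2)q_B)q_B - 25q_B.
The leader's first-order condition 86 - q_B = 0 yields q_B = 86.
Then q_E = (172 - 86)/2 = 43.

86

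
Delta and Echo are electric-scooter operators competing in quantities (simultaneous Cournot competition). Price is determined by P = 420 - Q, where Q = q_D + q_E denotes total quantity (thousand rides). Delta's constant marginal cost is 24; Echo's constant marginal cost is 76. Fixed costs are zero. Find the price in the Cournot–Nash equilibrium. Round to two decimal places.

Delta's profit: π_D = (420 - Q)q_D - (24q_D). Setting ∂π_D/∂q_D = 0: 396 - 2q_D - (q_E) = 0.
Echo's profit: π_E = (420 - Q)q_E - (76q_E). Setting ∂π_E/∂q_E = 0: 344 - 2q_E - (q_D) = 0.
Rearranging gives the reaction functions q_D = (396 - q_E)/2 and q_E = (344 - q_D)/2.
Substituting one into the other gives q_D = 448/3 and q_E = 292/3.
Total output Q = 740/3, so price P = 420 - 740/3 = 520/3.

173.33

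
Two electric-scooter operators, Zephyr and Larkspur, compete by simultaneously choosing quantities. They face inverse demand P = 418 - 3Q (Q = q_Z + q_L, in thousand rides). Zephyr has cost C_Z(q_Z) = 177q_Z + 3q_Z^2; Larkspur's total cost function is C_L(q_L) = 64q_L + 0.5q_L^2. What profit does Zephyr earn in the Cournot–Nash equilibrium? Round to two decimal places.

Zephyr's profit: π_Z = (418 - 3Q)q_Z - (177q_Z + 3q_Z²). Setting ∂π_Z/∂q_Z = 0: 241 - 12q_Z - 3(q_L) = 0.
Larkspur's first-order condition: 354 - 7q_L - 3(q_Z) = 0.
Rearranging gives the reaction functions q_Z = (241 - 3q_L)/12 and q_L = (354 - 3q_Z)/7.
Solving the pair: q_Z = 25/3, q_L = 47.
Price P = 418 - 3·(166/3) = 252.
Zephyr's profit: 252·(25/3) - 177·(25/3) - 3(25/3)² = 1250/3.

416.67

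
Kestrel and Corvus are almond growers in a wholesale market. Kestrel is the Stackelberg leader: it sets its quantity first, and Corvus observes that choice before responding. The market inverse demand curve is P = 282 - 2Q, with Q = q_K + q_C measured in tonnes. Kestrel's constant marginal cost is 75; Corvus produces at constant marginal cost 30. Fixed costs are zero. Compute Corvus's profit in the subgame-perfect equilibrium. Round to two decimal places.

The follower Corvus best-responds to any q_K: π_C = (282 - 2Q)q_C - 30q_C.
∂π_C/∂q_C = 252 - 2q_K - 4q_C = 0 gives the reaction function q_C = (252 - 2q_K)/4.
Kestrel substitutes q_C(q_K) into its own profit: π_K = q_K(282 - 2q_K - (252 - 2q_K)/2) - 75q_K = (156 - q_K)q_K - 75q_K.
Maximising: ∂π_K/∂q_K = 81 - 2q_K = 0, giving q_K = 81/2.
Then q_C = (252 - 2·(81/2))/4 = 171/4.
Price P = 282 - 2·(333/4) = 231/2.
Corvus's profit: (231/2 - 30)·(171/4) = 3655.1250.

3655.13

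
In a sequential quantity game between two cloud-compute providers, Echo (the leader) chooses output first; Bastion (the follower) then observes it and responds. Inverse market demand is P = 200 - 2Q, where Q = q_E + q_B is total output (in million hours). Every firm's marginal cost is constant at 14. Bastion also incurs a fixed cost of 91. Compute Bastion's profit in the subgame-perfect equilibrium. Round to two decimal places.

990.13

The follower Bastion best-responds to any q_E: π_B = (200 - 2Q)q_B - 14q_B.
Setting the follower's marginal profit to zero, 186 - 2q_E - 4q_B = 0, i.e. q_B = (186 - 2q_E)/4.
Echo substitutes q_B(q_E) into its own profit: π_E = q_E(200 - 2q_E - (186 - 2q_E)/2) - 14q_E = (107 - q_E)q_E - 14q_E.
Maximising: ∂π_E/∂q_E = 93 - 2q_E = 0, giving q_E = 93/2.
Then q_B = (186 - 2·(93/2))/4 = 93/4.
Price P = 200 - 2·(279/4) = 121/2.
Bastion's profit: (121/2 - 14)·(93/4) - 91 = 990.1250.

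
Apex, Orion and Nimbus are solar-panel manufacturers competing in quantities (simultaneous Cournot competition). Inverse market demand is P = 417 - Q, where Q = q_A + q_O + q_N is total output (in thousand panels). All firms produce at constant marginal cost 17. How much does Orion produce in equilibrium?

A representative firm's profit is π_i = q_i(417 - Q) - 17q_i.
Setting ∂π_i/∂q_i = 0 with rivals' quantities fixed: 400 - 2q_i - Σ_{j≠i} q_j = 0.
By symmetry each firm produces the same amount; substituting Σ_{j≠i} q_j = 2q_i yields q_i = 400/4 = 100.

100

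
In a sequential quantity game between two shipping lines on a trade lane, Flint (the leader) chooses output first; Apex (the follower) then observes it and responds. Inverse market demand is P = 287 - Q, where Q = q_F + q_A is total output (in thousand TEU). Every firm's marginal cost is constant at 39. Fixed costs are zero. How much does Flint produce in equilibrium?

The follower Apex best-responds to any q_F: π_A = (287 - Q)q_A - 39q_A.
Follower FOC: 248 - q_F - 2q_A = 0, so q_A(q_F) = (248 - q_F)/2.
The leader anticipates this reaction. Substituting into P = 287 - Q gives P = 163 - (1/2)q_F, so π_F = (163 - (1/2)q_F)q_F - 39q_F.
Leader FOC: 124 - q_F = 0, so q_F = 124.
Then q_A = (248 - 124)/2 = 62.

124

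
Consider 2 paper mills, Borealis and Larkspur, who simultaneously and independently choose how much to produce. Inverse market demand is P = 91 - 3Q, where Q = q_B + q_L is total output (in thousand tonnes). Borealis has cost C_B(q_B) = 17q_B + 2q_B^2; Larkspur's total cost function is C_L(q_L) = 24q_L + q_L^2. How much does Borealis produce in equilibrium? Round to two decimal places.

Borealis's profit: π_B = (91 - 3Q)q_B - (17q_B + 2q_B²). Setting ∂π_B/∂q_B = 0: 74 - 10q_B - 3(q_L) = 0.
Larkspur's first-order condition: 67 - 8q_L - 3(q_B) = 0.
Best responses: q_B = (74 - 3q_L)/10, q_L = (67 - 3q_B)/8.
Substituting one into the other gives q_B = 391/71 and q_L = 448/71.

5.51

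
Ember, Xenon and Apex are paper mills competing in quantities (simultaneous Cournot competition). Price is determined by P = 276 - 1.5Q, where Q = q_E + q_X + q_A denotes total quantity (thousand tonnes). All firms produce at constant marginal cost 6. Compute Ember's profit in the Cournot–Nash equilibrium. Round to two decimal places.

3037.50

A representative firm's profit is π_i = q_i(276 - 1.5Q) - 6q_i.
Setting ∂π_i/∂q_i = 0 with rivals' quantities fixed: 270 - 3q_i - (3/2)·Σ_{j≠i} q_j = 0.
By symmetry each firm produces the same amount; substituting Σ_{j≠i} q_j = 2q_i yields q_i = 270/6 = 45.
Price P = 276 - (3/2)·135 = 147/2.
Ember's profit: (147/2 - 6)·45 = 3037.5000.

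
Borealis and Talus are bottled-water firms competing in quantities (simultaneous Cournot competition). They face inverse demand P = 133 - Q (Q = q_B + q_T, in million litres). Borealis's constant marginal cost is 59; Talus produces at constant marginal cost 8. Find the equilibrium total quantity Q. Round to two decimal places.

66.33

Borealis's profit: π_B = (133 - Q)q_B - (59q_B). Setting ∂π_B/∂q_B = 0: 74 - 2q_B - (q_T) = 0.
Talus's first-order condition: 125 - 2q_T - (q_B) = 0.
Best responses: q_B = (74 - q_T)/2, q_T = (125 - q_B)/2.
Solving the pair: q_B = 23/3, q_T = 176/3.
Total output Q = 23/3 + 176/3 = 199/3.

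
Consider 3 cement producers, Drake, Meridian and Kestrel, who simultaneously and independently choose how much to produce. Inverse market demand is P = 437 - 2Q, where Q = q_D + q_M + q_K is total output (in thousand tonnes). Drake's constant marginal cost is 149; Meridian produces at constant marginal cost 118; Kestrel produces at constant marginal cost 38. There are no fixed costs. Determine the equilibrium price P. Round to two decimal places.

185.50

Drake's profit: π_D = (437 - 2Q)q_D - (149q_D). Setting ∂π_D/∂q_D = 0: 288 - 4q_D - 2(q_M + q_K) = 0.
Meridian's first-order condition: 319 - 4q_M - 2(q_D + q_K) = 0.
Kestrel's first-order condition: 399 - 4q_K - 2(q_D + q_M) = 0.
Summing all 3 equations gives 1006 − 8Q = 0, hence Q = 503/4.
Back-substituting: q_D = (288 − 503/2)/2 = 73/4, q_M = (319 − 503/2)/2 = 135/4, q_K = (399 − 503/2)/2 = 295/4.
Total output Q = 503/4, so price P = 437 - 2·(503/4) = 371/2.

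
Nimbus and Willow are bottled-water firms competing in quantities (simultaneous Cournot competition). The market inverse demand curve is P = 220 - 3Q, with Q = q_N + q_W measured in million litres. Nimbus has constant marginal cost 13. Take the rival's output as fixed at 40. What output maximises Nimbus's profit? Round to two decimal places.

14.50

With the rival's output fixed at 40, Nimbus's profit is π_N = (220 - 3·40 - 3q_N)q_N - (13q_N) = (100 - 3q_N)q_N - (13q_N).
∂π_N/∂q_N = 87 - 6q_N = 0, so q_N = 29/2.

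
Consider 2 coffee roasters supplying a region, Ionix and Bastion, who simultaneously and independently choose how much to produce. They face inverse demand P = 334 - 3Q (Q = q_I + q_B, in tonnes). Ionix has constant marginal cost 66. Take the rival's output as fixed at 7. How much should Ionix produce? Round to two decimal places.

With the rival's output fixed at 7, Ionix's profit is π_I = (334 - 3·7 - 3q_I)q_I - (66q_I) = (313 - 3q_I)q_I - (66q_I).
∂π_I/∂q_I = 247 - 6q_I = 0, so q_I = 247/6.

41.17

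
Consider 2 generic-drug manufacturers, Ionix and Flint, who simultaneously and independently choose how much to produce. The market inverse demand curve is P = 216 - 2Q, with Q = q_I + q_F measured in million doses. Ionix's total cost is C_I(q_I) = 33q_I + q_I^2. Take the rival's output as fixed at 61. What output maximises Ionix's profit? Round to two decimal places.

10.17

With the rival's output fixed at 61, Ionix's profit is π_I = (216 - 2·61 - 2q_I)q_I - (33q_I + q_I²) = (94 - 2q_I)q_I - (33q_I + q_I²).
∂π_I/∂q_I = 61 - 6q_I = 0, so q_I = 61/6.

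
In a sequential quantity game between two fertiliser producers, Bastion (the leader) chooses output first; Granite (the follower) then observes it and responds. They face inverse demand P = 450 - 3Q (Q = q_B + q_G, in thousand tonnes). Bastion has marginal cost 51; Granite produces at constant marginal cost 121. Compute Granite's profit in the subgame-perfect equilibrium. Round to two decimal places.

744.19

Solve by backward induction. Given q_B, the follower Granite maximises π_G = (450 - 3q_B - 3q_G)q_G - 121q_G.
Follower FOC: 329 - 3q_B - 6q_G = 0, so q_G(q_B) = (329 - 3q_B)/6.
Bastion substitutes q_G(q_B) into its own profit: π_B = q_B(450 - 3q_B - (329 - 3q_B)/2) - 51q_B = (571/2 - (3/2)q_B)q_B - 51q_B.
Maximising: ∂π_B/∂q_B = 469/2 - 3q_B = 0, giving q_B = 469/6.
Then q_G = (329 - 3·(469/6))/6 = 63/4.
Price P = 450 - 3·(1127/12) = 673/4.
Granite's profit: (673/4 - 121)·(63/4) = 744.1875.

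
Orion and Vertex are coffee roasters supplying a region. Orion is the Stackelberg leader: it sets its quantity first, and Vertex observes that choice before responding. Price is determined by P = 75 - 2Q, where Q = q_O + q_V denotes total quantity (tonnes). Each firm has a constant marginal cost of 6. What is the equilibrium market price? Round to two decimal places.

23.25

Solve by backward induction. Given q_O, the follower Vertex maximises π_V = (75 - 2q_O - 2q_V)q_V - 6q_V.
Setting the follower's marginal profit to zero, 69 - 2q_O - 4q_V = 0, i.e. q_V = (69 - 2q_O)/4.
The leader anticipates this reaction. Substituting into P = 75 - 2Q gives P = 81/2 - q_O, so π_O = (81/2 - q_O)q_O - 6q_O.
Maximising: ∂π_O/∂q_O = 69/2 - 2q_O = 0, giving q_O = 69/4.
Then q_V = (69 - 2·(69/4))/4 = 69/8.
Total output Q = 207/8, so price P = 75 - 2·(207/8) = 93/4.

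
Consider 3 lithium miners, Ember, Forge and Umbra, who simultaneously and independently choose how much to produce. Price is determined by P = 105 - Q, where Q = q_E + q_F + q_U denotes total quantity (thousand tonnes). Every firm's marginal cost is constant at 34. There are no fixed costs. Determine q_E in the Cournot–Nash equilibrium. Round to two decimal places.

A representative firm's profit is π_i = q_i(105 - Q) - 34q_i.
First-order condition (treating rivals' output as given): 71 - 2q_i - Σ_{j≠i} q_j = 0.
With identical firms every q_j equals q_i, so Σ_{j≠i} q_j = 2q_i and 71 = 4q_i, giving q_i = 71/4.

17.75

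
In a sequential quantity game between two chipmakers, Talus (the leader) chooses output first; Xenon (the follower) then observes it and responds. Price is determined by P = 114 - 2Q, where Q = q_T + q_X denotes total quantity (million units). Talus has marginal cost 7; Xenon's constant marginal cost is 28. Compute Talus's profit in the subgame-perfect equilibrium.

1024

The follower Xenon best-responds to any q_T: π_X = (114 - 2Q)q_X - 28q_X.
Setting the follower's marginal profit to zero, 86 - 2q_T - 4q_X = 0, i.e. q_X = (86 - 2q_T)/4.
Talus substitutes q_X(q_T) into its own profit: π_T = q_T(114 - 2q_T - (86 - 2q_T)/2) - 7q_T = (71 - q_T)q_T - 7q_T.
Leader FOC: 64 - 2q_T = 0, so q_T = 32.
Then q_X = (86 - 2·32)/4 = 11/2.
Price P = 114 - 2·(75/2) = 39.
Talus's profit: (39 - 7)·32 = 1024.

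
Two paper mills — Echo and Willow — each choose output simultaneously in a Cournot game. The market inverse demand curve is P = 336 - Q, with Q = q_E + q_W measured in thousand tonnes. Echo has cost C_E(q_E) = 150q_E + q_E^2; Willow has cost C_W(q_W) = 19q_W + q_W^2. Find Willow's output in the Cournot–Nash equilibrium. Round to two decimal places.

Echo's profit: π_E = (336 - Q)q_E - (150q_E + q_E²). Setting ∂π_E/∂q_E = 0: 186 - 4q_E - (q_W) = 0.
Willow's profit: π_W = (336 - Q)q_W - (19q_W + q_W²). Setting ∂π_W/∂q_W = 0: 317 - 4q_W - (q_E) = 0.
So q_E = (186 - q_W)/4 and q_W = (317 - q_E)/4.
Substituting one into the other gives q_E = 427/15 and q_W = 1082/15.

72.13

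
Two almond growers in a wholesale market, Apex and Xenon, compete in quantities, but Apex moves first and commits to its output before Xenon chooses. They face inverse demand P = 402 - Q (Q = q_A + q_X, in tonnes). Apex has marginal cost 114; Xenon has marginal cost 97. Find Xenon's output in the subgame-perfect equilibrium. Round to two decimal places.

Solve by backward induction. Given q_A, the follower Xenon maximises π_X = (402 - q_A - q_X)q_X - 97q_X.
∂π_X/∂q_X = 305 - q_A - 2q_X = 0 gives the reaction function q_X = (305 - q_A)/2.
Apex substitutes q_X(q_A) into its own profit: π_A = q_A(402 - q_A - (305 - q_A)/2) - 114q_A = (499/2 - (1/2)q_A)q_A - 114q_A.
Leader FOC: 271/2 - q_A = 0, so q_A = 271/2.
Then q_X = (305 - 271/2)/2 = 339/4.

84.75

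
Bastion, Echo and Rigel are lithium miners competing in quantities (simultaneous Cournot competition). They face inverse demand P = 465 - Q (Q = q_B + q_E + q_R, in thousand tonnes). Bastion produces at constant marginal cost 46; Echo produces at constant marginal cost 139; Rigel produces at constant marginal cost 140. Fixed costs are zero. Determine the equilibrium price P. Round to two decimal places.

Bastion's profit: π_B = (465 - Q)q_B - (46q_B). Setting ∂π_B/∂q_B = 0: 419 - 2q_B - (q_E + q_R) = 0.
Echo's first-order condition: 326 - 2q_E - (q_B + q_R) = 0.
Rigel's first-order condition: 325 - 2q_R - (q_B + q_E) = 0.
Summing all 3 equations gives 1070 − 4Q = 0, hence Q = 535/2.
Back-substituting: q_B = (419 − 535/2) = 303/2, q_E = (326 − 535/2) = 117/2, q_R = (325 − 535/2) = 115/2.
Total output Q = 535/2, so price P = 465 - 535/2 = 395/2.

197.50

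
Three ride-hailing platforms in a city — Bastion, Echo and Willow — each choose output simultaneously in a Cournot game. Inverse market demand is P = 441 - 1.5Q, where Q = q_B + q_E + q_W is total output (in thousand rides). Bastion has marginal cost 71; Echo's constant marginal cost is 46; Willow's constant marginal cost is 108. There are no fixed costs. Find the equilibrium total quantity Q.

Bastion's profit: π_B = (441 - 1.5Q)q_B - (71q_B). Setting ∂π_B/∂q_B = 0: 370 - 3q_B - (3/2)(q_E + q_W) = 0.
Echo's profit: π_E = (441 - 1.5Q)q_E - (46q_E). Setting ∂π_E/∂q_E = 0: 395 - 3q_E - (3/2)(q_B + q_W) = 0.
Willow's profit: π_W = (441 - 1.5Q)q_W - (108q_W). Setting ∂π_W/∂q_W = 0: 333 - 3q_W - (3/2)(q_B + q_E) = 0.
Adding the 3 conditions: 1098 − 3Q − 3Q = 0, i.e. Q = 183.
Back-substituting: q_B = (370 − 549/2)/(3/2) = 191/3, q_E = (395 − 549/2)/(3/2) = 241/3, q_W = (333 − 549/2)/(3/2) = 39.
Total output Q = 191/3 + 241/3 + 39 = 183.

183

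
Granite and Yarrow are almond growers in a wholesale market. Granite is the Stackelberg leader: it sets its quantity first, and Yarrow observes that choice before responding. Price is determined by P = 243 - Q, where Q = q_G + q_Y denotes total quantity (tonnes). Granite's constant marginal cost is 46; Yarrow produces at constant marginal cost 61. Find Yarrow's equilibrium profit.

The follower Yarrow best-responds to any q_G: π_Y = (243 - Q)q_Y - 61q_Y.
∂π_Y/∂q_Y = 182 - q_G - 2q_Y = 0 gives the reaction function q_Y = (182 - q_G)/2.
The leader anticipates this reaction. Substituting into P = 243 - Q gives P = 152 - (1/2)q_G, so π_G = (152 - (1/2)q_G)q_G - 46q_G.
The leader's first-order condition 106 - q_G = 0 yields q_G = 106.
Then q_Y = (182 - 106)/2 = 38.
Price P = 243 - 144 = 99.
Yarrow's profit: (99 - 61)·38 = 1444.

1444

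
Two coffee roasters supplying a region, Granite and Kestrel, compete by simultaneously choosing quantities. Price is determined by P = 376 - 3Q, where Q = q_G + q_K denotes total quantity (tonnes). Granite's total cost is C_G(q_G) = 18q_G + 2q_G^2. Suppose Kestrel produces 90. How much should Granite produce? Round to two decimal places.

8.80

With the rival's output fixed at 90, Granite's profit is π_G = (376 - 3·90 - 3q_G)q_G - (18q_G + 2q_G²) = (106 - 3q_G)q_G - (18q_G + 2q_G²).
∂π_G/∂q_G = 88 - 10q_G = 0, so q_G = 44/5.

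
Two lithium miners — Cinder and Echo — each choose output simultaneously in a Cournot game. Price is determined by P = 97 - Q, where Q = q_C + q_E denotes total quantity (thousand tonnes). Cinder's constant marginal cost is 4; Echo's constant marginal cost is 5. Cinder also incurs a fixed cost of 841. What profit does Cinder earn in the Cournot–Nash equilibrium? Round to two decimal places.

Cinder's profit: π_C = (97 - Q)q_C - (4q_C). Setting ∂π_C/∂q_C = 0: 93 - 2q_C - (q_E) = 0.
Echo's profit: π_E = (97 - Q)q_E - (5q_E). Setting ∂π_E/∂q_E = 0: 92 - 2q_E - (q_C) = 0.
So q_C = (93 - q_E)/2 and q_E = (92 - q_C)/2.
Solving the pair: q_C = 94/3, q_E = 91/3.
Price P = 97 - 185/3 = 106/3.
Cinder's profit: (106/3 - 4)·(94/3) - 841 = 1267/9.

140.78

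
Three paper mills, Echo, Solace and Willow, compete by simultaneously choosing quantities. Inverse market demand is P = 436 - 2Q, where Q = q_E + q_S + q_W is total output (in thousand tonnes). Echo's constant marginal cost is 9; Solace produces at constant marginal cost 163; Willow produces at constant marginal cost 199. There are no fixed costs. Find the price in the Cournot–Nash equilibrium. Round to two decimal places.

Echo's profit: π_E = (436 - 2Q)q_E - (9q_E). Setting ∂π_E/∂q_E = 0: 427 - 4q_E - 2(q_S + q_W) = 0.
Solace's profit: π_S = (436 - 2Q)q_S - (163q_S). Setting ∂π_S/∂q_S = 0: 273 - 4q_S - 2(q_E + q_W) = 0.
Willow's profit: π_W = (436 - 2Q)q_W - (199q_W). Setting ∂π_W/∂q_W = 0: 237 - 4q_W - 2(q_E + q_S) = 0.
Adding the 3 conditions: 937 − 4Q − 4Q = 0, i.e. Q = 937/8.
Back-substituting: q_E = (427 − 937/4)/2 = 771/8, q_S = (273 − 937/4)/2 = 155/8, q_W = (237 − 937/4)/2 = 11/8.
Total output Q = 937/8, so price P = 436 - 2·(937/8) = 807/4.

201.75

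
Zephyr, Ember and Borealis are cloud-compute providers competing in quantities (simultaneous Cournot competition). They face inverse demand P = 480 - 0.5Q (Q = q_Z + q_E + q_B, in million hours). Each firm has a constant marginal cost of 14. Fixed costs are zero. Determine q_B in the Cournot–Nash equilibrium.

233

Each firm earns π_i = (480 - 0.5Q)q_i - 14q_i.
Setting ∂π_i/∂q_i = 0 with rivals' quantities fixed: 466 - q_i - (1/2)·Σ_{j≠i} q_j = 0.
By symmetry each firm produces the same amount; substituting Σ_{j≠i} q_j = 2q_i yields q_i = 466/2 = 233.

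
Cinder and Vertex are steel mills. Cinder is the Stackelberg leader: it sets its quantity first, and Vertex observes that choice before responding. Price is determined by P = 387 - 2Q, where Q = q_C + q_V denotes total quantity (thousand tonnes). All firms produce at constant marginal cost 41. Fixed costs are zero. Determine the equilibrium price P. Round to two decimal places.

127.50

The follower Vertex best-responds to any q_C: π_V = (387 - 2Q)q_V - 41q_V.
Setting the follower's marginal profit to zero, 346 - 2q_C - 4q_V = 0, i.e. q_V = (346 - 2q_C)/4.
The leader anticipates this reaction. Substituting into P = 387 - 2Q gives P = 214 - q_C, so π_C = (214 - q_C)q_C - 41q_C.
The leader's first-order condition 173 - 2q_C = 0 yields q_C = 173/2.
Then q_V = (346 - 2·(173/2))/4 = 173/4.
Total output Q = 519/4, so price P = 387 - 2·(519/4) = 255/2.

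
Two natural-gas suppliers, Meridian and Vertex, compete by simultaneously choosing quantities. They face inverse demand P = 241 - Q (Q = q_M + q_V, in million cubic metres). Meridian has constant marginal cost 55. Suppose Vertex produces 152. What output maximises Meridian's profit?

With the rival's output fixed at 152, Meridian's profit is π_M = (241 - 152 - q_M)q_M - (55q_M) = (89 - q_M)q_M - (55q_M).
∂π_M/∂q_M = 34 - 2q_M = 0, so q_M = 17.

17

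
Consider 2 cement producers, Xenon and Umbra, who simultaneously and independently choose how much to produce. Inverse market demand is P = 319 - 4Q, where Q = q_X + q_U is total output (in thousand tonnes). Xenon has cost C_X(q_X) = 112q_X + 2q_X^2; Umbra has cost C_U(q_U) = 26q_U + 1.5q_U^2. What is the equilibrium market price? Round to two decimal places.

Xenon's profit: π_X = (319 - 4Q)q_X - (112q_X + 2q_X²). Setting ∂π_X/∂q_X = 0: 207 - 12q_X - 4(q_U) = 0.
Umbra's profit: π_U = (319 - 4Q)q_U - (26q_U + (3/2)q_U²). Setting ∂π_U/∂q_U = 0: 293 - 11q_U - 4(q_X) = 0.
Rearranging gives the reaction functions q_X = (207 - 4q_U)/12 and q_U = (293 - 4q_X)/11.
Substituting one into the other gives q_X = 1105/116 and q_U = 672/29.
Total output Q = 32.6983, so price P = 319 - 4·32.6983 = 188.2069.

188.21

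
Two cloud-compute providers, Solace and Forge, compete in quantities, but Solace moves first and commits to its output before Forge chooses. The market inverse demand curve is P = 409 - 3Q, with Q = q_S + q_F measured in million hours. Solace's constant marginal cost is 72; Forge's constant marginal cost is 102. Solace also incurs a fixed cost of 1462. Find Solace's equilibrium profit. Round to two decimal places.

4150.04

The follower Forge best-responds to any q_S: π_F = (409 - 3Q)q_F - 102q_F.
∂π_F/∂q_F = 307 - 3q_S - 6q_F = 0 gives the reaction function q_F = (307 - 3q_S)/6.
The leader anticipates this reaction. Substituting into P = 409 - 3Q gives P = 511/2 - (3/2)q_S, so π_S = (511/2 - (3/2)q_S)q_S - 72q_S.
Maximising: ∂π_S/∂q_S = 367/2 - 3q_S = 0, giving q_S = 367/6.
Then q_F = (307 - 3·(367/6))/6 = 247/12.
Price P = 409 - 3·(327/4) = 655/4.
Solace's profit: (655/4 - 72)·(367/6) - 1462 = 4150.0417.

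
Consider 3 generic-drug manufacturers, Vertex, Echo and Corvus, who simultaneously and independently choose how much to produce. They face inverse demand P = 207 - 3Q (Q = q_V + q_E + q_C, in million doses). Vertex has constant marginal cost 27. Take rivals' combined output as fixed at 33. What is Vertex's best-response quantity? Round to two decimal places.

With rivals' combined output fixed at 33, Vertex's profit is π_V = (207 - 3·33 - 3q_V)q_V - (27q_V) = (108 - 3q_V)q_V - (27q_V).
∂π_V/∂q_V = 81 - 6q_V = 0, so q_V = 27/2.

13.50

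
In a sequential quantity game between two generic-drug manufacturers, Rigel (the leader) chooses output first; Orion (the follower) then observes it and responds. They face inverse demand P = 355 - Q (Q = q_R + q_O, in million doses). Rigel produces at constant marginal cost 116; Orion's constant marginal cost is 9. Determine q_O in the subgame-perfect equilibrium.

140

Solve by backward induction. Given q_R, the follower Orion maximises π_O = (355 - q_R - q_O)q_O - 9q_O.
Setting the follower's marginal profit to zero, 346 - q_R - 2q_O = 0, i.e. q_O = (346 - q_R)/2.
Rigel substitutes q_O(q_R) into its own profit: π_R = q_R(355 - q_R - (346 - q_R)/2) - 116q_R = (182 - (1/2)q_R)q_R - 116q_R.
The leader's first-order condition 66 - q_R = 0 yields q_R = 66.
Then q_O = (346 - 66)/2 = 140.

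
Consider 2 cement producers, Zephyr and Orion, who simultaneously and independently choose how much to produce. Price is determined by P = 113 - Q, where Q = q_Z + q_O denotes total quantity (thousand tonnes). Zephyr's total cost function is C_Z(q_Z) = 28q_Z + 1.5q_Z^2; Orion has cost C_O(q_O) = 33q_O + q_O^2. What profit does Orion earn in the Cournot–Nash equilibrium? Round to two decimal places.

549.72

Zephyr's profit: π_Z = (113 - Q)q_Z - (28q_Z + (3/2)q_Z²). Setting ∂π_Z/∂q_Z = 0: 85 - 5q_Z - (q_O) = 0.
Orion's first-order condition: 80 - 4q_O - (q_Z) = 0.
So q_Z = (85 - q_O)/5 and q_O = (80 - q_Z)/4.
Substituting one into the other gives q_Z = 260/19 and q_O = 315/19.
Price P = 113 - 575/19 = 1572/19.
Orion's profit: (1572/19)·(315/19) - 33·(315/19) - (315/19)² = 549.7230.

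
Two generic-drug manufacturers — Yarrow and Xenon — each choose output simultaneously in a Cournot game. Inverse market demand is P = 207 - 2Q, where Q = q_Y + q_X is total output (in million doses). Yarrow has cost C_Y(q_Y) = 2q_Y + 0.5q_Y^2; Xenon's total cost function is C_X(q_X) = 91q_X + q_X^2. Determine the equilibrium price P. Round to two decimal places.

Yarrow's profit: π_Y = (207 - 2Q)q_Y - (2q_Y + (1/2)q_Y²). Setting ∂π_Y/∂q_Y = 0: 205 - 5q_Y - 2(q_X) = 0.
Xenon's first-order condition: 116 - 6q_X - 2(q_Y) = 0.
Rearranging gives the reaction functions q_Y = (205 - 2q_X)/5 and q_X = (116 - 2q_Y)/6.
Solving the pair: q_Y = 499/13, q_X = 85/13.
Total output Q = 584/13, so price P = 207 - 2·(584/13) = 1523/13.

117.15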